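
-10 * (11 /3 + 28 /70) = -40.67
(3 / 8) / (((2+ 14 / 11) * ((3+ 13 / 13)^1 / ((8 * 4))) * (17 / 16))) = 44 / 51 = 0.86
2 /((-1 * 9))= -2 /9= -0.22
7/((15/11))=5.13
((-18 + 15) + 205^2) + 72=42094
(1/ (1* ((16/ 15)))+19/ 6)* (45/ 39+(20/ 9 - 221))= -2508007/ 2808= -893.16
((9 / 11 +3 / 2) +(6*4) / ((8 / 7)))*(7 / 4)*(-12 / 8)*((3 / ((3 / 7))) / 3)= -25137 / 176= -142.82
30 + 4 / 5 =154 / 5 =30.80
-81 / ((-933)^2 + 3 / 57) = -1539 / 16539292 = -0.00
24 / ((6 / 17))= 68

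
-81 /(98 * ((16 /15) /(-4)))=1215 /392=3.10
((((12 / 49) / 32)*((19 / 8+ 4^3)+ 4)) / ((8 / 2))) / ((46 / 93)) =157077 / 577024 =0.27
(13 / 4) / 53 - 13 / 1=-2743 / 212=-12.94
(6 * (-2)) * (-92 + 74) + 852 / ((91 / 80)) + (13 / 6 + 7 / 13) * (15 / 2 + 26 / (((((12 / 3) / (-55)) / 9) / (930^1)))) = -2946034801 / 364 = -8093502.20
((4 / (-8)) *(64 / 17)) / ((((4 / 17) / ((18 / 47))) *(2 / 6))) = -9.19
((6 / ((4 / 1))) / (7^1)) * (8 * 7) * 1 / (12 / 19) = 19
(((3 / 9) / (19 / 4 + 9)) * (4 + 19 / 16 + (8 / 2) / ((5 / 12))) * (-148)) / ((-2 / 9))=131313 / 550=238.75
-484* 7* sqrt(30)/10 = -1694* sqrt(30)/5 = -1855.68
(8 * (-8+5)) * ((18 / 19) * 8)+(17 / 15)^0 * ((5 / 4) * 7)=-173.14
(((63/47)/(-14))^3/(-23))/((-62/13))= -9477/1184412784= -0.00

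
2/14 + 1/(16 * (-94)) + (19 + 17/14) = 214313/10528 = 20.36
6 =6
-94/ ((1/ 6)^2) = -3384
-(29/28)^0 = -1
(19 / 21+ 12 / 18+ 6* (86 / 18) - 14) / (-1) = -341 / 21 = -16.24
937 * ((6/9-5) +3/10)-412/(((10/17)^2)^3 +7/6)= -21626820240631/5248889490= -4120.27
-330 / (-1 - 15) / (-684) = -55 / 1824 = -0.03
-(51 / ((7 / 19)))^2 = -938961 / 49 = -19162.47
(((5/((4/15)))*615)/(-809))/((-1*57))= 15375/61484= 0.25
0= 0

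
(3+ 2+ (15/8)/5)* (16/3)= 86/3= 28.67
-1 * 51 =-51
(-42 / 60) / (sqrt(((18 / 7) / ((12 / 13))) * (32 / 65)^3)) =-91 * sqrt(105) / 768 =-1.21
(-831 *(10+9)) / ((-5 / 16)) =252624 / 5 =50524.80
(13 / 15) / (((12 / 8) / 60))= 104 / 3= 34.67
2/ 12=1/ 6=0.17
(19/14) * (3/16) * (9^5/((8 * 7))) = 3365793/12544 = 268.32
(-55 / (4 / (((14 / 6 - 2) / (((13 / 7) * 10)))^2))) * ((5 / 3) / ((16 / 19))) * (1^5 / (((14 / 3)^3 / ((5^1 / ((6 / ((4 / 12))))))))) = -1045 / 43610112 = -0.00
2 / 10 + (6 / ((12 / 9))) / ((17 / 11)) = 529 / 170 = 3.11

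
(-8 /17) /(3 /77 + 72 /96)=-2464 /4131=-0.60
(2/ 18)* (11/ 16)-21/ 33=-887/ 1584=-0.56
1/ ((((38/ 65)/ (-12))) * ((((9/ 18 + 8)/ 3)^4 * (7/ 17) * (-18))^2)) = -2021760/ 22472076739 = -0.00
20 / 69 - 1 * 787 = -54283 / 69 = -786.71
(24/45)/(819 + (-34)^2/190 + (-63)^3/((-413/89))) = 2242/229984239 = 0.00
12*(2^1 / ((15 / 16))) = 128 / 5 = 25.60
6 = 6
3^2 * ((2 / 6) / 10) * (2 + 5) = 2.10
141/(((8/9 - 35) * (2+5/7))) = -8883/5833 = -1.52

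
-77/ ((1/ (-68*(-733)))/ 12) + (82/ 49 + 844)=-2256695506/ 49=-46055010.33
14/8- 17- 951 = -3865/4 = -966.25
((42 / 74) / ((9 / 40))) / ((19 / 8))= 2240 / 2109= 1.06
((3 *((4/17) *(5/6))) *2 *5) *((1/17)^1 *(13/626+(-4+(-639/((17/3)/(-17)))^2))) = 115023901150/90457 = 1271586.51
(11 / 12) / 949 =11 / 11388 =0.00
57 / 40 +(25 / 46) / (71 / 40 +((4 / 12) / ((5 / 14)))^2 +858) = 2031852693 / 1425229960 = 1.43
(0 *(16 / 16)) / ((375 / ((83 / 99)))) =0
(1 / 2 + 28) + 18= 93 / 2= 46.50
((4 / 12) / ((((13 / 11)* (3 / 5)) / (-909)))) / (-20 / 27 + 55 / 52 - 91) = 599940 / 127319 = 4.71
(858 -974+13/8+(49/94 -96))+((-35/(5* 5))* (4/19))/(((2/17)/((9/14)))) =-7553503/35720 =-211.46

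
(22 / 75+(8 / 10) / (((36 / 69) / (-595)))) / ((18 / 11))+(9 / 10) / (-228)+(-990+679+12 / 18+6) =-29469971 / 34200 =-861.70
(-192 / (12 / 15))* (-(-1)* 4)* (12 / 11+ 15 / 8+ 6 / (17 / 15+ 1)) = -61020 / 11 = -5547.27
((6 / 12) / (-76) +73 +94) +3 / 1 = 25839 / 152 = 169.99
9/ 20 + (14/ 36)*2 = 221/ 180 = 1.23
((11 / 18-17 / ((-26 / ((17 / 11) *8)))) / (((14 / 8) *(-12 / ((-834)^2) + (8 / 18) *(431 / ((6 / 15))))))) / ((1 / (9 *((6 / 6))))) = 7783619418 / 83356780507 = 0.09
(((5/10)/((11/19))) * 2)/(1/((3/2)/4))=57/88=0.65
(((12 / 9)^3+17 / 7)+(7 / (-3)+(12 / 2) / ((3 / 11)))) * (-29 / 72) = -16762 / 1701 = -9.85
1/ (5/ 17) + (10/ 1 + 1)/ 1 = 72/ 5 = 14.40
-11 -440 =-451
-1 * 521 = -521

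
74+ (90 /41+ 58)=5502 /41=134.20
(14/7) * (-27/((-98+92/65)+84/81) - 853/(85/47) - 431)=-12861848311/7126655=-1804.75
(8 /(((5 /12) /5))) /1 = 96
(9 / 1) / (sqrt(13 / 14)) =9 * sqrt(182) / 13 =9.34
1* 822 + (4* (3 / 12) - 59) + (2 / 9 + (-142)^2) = 188354 / 9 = 20928.22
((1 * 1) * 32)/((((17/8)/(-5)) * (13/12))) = -15360/221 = -69.50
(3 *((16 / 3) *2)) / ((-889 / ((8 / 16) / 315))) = -16 / 280035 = -0.00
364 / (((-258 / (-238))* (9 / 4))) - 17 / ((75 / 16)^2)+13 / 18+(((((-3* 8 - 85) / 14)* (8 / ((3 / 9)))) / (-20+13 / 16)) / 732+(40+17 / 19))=687114655239769 / 3614615313750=190.09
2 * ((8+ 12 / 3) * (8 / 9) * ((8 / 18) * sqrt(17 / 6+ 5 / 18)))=16.72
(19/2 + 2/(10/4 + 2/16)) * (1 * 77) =4741/6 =790.17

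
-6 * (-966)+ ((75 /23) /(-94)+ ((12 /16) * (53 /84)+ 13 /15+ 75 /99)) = 115827204121 /19976880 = 5798.06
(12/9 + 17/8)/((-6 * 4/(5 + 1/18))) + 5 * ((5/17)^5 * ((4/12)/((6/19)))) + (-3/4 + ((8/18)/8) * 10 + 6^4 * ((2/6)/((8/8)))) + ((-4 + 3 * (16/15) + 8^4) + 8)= 4534.29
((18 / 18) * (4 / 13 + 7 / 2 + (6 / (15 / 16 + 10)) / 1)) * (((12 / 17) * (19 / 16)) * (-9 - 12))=-3389391 / 44200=-76.68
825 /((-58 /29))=-825 /2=-412.50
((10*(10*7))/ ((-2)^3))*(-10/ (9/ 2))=1750/ 9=194.44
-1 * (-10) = 10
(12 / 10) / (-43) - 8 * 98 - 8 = -792.03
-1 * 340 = -340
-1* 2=-2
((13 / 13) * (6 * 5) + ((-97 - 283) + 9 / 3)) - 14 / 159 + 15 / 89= -4909258 / 14151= -346.92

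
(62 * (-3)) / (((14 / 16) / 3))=-4464 / 7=-637.71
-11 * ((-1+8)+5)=-132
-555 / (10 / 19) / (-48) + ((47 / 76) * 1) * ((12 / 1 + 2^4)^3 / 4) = 3415.86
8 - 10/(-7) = 66/7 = 9.43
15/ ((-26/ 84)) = -630/ 13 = -48.46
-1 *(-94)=94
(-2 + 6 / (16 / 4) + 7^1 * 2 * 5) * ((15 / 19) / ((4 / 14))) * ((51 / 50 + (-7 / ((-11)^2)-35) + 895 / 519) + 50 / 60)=-12022117506 / 1988635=-6045.41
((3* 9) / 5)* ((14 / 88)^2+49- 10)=2039931 / 9680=210.74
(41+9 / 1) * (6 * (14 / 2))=2100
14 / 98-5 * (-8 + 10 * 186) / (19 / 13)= -6335.65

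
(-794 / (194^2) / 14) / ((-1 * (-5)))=-397 / 1317260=-0.00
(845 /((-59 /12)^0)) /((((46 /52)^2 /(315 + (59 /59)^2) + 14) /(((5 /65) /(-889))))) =-13885040 /2659135017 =-0.01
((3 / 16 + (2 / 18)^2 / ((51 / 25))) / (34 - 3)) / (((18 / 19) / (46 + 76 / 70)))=25035901 / 80678430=0.31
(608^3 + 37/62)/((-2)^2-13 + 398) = 13934854181/24118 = 577778.18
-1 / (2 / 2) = -1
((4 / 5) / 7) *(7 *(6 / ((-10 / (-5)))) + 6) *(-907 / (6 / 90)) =-41981.14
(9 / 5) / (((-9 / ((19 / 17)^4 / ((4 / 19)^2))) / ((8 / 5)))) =-47045881 / 4176050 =-11.27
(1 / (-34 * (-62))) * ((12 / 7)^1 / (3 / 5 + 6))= 5 / 40579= 0.00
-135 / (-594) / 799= 0.00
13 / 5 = 2.60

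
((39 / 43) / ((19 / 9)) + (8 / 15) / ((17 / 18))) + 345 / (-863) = 35632488 / 59931035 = 0.59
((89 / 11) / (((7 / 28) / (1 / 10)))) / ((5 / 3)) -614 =-168316 / 275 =-612.06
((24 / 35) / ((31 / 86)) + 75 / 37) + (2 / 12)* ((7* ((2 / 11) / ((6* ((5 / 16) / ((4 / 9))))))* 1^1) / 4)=140998637 / 35769195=3.94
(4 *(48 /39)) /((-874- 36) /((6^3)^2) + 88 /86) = 64198656 /13089271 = 4.90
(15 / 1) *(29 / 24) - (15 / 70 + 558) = -540.09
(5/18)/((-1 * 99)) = -5/1782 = -0.00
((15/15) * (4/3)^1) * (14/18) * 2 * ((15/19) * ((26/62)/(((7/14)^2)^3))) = 232960/5301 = 43.95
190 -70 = 120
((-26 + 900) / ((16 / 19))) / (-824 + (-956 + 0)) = -8303 / 14240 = -0.58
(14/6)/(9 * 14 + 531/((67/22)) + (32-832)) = -469/100428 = -0.00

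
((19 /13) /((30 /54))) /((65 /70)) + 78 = 68304 /845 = 80.83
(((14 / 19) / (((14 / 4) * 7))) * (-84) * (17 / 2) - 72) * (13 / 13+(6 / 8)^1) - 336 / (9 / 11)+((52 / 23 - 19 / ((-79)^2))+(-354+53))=-7142743312 / 8181951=-872.99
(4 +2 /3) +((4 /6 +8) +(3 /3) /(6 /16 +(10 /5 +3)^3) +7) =61207 /3009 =20.34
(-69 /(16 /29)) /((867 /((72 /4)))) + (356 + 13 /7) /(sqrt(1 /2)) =-6003 /2312 + 2505*sqrt(2) /7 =503.49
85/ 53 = 1.60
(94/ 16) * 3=141/ 8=17.62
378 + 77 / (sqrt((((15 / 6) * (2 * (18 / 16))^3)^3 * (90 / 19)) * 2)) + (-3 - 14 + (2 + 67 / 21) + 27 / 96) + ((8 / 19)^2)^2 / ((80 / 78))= 39424 * sqrt(38) / 1476225 + 160483530241 / 437878560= 366.67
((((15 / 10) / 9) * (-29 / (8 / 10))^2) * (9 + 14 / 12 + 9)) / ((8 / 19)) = 45939625 / 4608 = 9969.54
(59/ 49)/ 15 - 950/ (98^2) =-1343/ 72030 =-0.02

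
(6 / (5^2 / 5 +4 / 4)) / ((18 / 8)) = 4 / 9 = 0.44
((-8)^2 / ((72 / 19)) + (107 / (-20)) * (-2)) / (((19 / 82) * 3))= 39.69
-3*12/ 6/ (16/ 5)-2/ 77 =-1171/ 616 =-1.90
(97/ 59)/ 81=97/ 4779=0.02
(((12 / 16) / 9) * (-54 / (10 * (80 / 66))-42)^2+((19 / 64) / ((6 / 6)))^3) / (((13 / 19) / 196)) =27435727745713 / 532480000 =51524.43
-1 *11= -11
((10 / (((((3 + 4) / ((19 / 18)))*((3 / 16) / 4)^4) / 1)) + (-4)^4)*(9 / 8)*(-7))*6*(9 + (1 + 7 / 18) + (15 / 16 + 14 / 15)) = -220004960084 / 1215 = -181074041.22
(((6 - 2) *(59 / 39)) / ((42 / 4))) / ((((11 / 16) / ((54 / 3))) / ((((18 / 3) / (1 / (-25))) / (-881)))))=2265600 / 881881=2.57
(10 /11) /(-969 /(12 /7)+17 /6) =-120 /74239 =-0.00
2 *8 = 16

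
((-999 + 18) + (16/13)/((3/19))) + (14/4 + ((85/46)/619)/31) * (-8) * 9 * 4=-34102036009/17212533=-1981.23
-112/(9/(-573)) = 7130.67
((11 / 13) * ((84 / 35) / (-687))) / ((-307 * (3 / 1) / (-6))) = -88 / 4569695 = -0.00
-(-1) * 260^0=1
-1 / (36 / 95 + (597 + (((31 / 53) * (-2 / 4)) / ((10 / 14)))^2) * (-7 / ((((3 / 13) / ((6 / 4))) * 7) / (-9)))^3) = -42696800 / 5104570304069523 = -0.00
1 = 1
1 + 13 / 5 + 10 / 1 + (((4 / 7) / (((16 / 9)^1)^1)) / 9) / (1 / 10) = 977 / 70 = 13.96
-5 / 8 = -0.62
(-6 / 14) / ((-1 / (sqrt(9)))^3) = 81 / 7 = 11.57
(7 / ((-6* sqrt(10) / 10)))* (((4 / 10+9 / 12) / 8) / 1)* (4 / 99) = -161* sqrt(10) / 23760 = -0.02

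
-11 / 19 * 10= -110 / 19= -5.79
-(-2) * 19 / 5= 7.60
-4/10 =-2/5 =-0.40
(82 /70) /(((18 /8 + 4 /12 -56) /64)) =-1.40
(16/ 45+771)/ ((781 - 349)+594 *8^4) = 34711/ 109505520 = 0.00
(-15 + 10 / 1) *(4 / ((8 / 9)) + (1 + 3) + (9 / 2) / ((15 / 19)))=-71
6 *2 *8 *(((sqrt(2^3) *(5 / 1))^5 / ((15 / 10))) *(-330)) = -8448000000 *sqrt(2) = -11947276174.93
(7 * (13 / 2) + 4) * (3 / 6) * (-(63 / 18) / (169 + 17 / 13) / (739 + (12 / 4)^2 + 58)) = -77 / 122016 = -0.00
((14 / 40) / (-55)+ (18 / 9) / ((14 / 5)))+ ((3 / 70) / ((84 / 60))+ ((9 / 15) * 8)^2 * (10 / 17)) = 13095279 / 916300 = 14.29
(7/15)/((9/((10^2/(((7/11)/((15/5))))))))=220/9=24.44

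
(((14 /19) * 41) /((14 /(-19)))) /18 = -41 /18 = -2.28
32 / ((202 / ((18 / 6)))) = 48 / 101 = 0.48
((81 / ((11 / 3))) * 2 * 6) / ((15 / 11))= 972 / 5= 194.40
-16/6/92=-2/69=-0.03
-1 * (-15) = 15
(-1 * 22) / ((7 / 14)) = -44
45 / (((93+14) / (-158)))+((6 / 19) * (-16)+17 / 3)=-401525 / 6099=-65.83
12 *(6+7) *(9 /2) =702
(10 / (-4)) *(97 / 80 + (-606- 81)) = 54863 / 32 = 1714.47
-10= -10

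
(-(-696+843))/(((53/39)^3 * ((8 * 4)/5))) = -43599465/4764064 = -9.15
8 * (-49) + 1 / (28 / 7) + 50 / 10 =-1547 / 4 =-386.75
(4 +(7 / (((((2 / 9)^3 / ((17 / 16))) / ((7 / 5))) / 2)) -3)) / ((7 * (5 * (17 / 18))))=5468193 / 95200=57.44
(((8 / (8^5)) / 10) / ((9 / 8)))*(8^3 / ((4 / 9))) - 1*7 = -279 / 40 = -6.98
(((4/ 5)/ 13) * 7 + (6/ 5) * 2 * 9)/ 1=1432/ 65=22.03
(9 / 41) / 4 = 9 / 164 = 0.05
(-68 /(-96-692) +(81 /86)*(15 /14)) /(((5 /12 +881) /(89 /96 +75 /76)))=907042093 /381328096352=0.00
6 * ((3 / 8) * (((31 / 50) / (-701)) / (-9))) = 0.00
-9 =-9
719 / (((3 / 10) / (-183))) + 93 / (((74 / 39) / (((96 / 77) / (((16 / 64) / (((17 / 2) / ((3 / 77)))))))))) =-14254742 / 37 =-385263.30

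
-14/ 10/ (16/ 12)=-21/ 20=-1.05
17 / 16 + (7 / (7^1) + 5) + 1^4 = 129 / 16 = 8.06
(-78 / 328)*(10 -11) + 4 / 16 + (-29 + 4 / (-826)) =-482879 / 16933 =-28.52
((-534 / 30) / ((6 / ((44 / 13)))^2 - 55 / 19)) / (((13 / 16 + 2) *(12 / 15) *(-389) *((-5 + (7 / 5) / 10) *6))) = -0.00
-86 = -86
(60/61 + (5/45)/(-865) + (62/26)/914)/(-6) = -5564078833/33855501420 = -0.16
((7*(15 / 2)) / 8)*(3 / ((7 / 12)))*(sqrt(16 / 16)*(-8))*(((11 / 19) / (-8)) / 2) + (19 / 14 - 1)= 10775 / 1064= 10.13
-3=-3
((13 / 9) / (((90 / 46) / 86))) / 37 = 1.72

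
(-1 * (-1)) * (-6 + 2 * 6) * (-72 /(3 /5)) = -720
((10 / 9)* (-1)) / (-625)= 2 / 1125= 0.00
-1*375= -375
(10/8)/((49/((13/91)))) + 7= 9609/1372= 7.00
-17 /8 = -2.12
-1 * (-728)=728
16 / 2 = 8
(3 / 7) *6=18 / 7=2.57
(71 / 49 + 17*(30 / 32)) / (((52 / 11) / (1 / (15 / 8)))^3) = 18142861 / 726657750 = 0.02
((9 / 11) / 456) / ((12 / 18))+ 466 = 466.00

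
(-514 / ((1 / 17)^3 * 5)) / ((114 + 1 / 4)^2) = -40404512 / 1044245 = -38.69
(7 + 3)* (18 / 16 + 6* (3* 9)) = 6525 / 4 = 1631.25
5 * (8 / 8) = 5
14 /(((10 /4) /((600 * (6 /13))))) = 20160 /13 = 1550.77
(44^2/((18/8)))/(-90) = -3872/405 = -9.56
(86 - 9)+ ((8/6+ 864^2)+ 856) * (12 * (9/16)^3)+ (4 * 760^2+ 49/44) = 11001076153/2816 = 3906632.16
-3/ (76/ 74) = -111/ 38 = -2.92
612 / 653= 0.94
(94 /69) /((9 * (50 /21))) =329 /5175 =0.06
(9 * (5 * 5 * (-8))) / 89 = -1800 / 89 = -20.22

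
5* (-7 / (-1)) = 35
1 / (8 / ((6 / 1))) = 3 / 4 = 0.75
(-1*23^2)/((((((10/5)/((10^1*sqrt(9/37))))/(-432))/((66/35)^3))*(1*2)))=98551328832*sqrt(37)/317275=1889415.59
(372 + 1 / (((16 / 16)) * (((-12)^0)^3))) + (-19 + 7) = 361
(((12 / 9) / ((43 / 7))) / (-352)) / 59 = -7 / 669768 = -0.00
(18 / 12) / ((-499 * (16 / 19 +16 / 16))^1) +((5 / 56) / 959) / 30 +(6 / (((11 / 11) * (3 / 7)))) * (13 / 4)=36578364623 / 803948880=45.50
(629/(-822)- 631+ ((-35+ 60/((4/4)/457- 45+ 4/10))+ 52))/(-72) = 25804784261/3015602352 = 8.56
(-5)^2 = 25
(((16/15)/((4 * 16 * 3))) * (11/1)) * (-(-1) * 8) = 22/45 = 0.49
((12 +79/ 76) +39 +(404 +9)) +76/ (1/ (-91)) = -490273/ 76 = -6450.96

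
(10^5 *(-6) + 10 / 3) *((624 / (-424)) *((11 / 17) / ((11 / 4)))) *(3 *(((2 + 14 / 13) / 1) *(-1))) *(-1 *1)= 1727990400 / 901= 1917858.38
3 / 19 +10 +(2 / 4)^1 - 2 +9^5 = 2244191 / 38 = 59057.66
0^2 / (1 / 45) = 0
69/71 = 0.97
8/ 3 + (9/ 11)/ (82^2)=2.67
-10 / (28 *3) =-5 / 42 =-0.12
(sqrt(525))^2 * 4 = 2100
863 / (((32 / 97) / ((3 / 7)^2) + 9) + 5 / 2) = 1506798 / 23215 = 64.91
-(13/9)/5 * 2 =-26/45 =-0.58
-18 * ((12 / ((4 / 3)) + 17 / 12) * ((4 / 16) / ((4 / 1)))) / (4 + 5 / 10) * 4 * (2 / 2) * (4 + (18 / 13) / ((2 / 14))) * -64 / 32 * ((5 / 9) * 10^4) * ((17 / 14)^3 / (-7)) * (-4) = 1366428125000 / 842751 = 1621390.10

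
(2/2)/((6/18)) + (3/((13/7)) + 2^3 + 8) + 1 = 281/13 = 21.62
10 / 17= 0.59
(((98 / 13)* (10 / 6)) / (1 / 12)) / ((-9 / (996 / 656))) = -40670 / 1599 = -25.43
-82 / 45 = -1.82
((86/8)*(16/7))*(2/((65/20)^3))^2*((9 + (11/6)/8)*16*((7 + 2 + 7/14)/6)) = 5929877504/304088967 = 19.50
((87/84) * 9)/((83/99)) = 25839/2324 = 11.12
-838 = -838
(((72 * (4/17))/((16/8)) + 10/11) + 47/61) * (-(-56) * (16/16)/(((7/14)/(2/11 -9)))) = -1257866512/125477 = -10024.68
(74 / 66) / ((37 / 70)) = 70 / 33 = 2.12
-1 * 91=-91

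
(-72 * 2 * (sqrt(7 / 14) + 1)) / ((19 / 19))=-144- 72 * sqrt(2)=-245.82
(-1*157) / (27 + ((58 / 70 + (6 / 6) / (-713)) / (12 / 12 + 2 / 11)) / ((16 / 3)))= -407465240 / 70414233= -5.79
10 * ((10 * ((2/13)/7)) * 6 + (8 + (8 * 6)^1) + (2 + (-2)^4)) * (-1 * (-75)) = 5140500/91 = 56489.01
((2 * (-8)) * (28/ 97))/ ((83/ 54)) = -24192/ 8051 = -3.00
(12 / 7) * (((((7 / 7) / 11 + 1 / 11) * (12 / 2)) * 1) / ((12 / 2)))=24 / 77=0.31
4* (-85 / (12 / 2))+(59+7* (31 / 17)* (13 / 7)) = 1328 / 51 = 26.04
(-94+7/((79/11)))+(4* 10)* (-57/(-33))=-23.93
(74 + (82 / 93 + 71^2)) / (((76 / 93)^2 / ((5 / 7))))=221236305 / 40432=5471.81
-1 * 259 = -259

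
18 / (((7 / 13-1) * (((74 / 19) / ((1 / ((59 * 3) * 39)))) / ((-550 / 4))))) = 5225 / 26196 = 0.20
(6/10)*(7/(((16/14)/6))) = 22.05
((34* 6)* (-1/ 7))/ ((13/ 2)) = -408/ 91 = -4.48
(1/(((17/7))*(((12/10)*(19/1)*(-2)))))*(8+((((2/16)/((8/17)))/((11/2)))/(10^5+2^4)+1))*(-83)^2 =-10913922533725/19493861376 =-559.86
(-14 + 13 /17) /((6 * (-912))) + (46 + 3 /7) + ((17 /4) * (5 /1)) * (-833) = -1277361465 /72352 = -17654.82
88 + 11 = 99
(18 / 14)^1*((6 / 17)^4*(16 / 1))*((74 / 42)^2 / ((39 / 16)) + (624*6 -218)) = 419320475136 / 372420139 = 1125.93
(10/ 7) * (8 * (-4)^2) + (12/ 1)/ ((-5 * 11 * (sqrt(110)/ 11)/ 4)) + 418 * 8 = 24688/ 7 - 24 * sqrt(110)/ 275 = 3525.94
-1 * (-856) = 856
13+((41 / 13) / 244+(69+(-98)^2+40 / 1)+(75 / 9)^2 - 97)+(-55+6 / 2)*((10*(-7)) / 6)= 10305.12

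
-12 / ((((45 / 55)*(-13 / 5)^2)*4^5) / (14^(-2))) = -275 / 25439232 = -0.00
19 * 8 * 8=1216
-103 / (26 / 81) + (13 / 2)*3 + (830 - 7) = 6781 / 13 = 521.62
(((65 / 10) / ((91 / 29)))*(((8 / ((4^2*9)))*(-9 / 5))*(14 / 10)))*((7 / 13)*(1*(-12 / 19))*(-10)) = -0.99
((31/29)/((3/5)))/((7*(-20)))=-31/2436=-0.01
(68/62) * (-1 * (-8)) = 272/31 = 8.77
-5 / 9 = -0.56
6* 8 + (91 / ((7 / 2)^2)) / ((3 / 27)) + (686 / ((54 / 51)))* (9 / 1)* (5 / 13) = 214537 / 91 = 2357.55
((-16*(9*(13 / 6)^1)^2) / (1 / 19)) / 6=-19266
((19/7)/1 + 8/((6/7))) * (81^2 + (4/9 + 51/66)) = 4269191/54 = 79059.09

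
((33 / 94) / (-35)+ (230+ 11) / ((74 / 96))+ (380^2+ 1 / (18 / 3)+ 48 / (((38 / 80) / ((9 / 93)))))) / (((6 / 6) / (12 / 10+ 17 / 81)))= 204040.98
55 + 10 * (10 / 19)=1145 / 19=60.26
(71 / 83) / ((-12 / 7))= -497 / 996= -0.50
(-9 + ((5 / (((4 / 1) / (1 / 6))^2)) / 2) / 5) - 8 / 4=-12671 / 1152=-11.00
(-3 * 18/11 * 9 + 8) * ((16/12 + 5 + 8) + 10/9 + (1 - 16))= -16.08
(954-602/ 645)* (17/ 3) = 243032/ 45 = 5400.71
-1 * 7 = -7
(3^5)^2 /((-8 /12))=-177147 /2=-88573.50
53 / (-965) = -53 / 965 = -0.05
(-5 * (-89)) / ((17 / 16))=7120 / 17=418.82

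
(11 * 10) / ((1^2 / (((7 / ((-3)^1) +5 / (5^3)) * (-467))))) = 1767128 / 15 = 117808.53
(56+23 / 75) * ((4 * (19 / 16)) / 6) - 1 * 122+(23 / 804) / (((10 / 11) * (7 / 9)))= -16331773 / 211050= -77.38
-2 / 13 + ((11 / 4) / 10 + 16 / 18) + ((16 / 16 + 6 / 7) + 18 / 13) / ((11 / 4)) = 788779 / 360360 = 2.19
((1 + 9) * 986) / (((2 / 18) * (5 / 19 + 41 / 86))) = 48333720 / 403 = 119934.79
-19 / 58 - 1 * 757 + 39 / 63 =-921671 / 1218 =-756.71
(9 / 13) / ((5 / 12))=108 / 65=1.66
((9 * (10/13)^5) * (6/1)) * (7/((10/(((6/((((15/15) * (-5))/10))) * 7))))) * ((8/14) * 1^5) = -181440000/371293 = -488.67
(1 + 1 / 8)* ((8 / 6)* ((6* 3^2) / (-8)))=-81 / 8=-10.12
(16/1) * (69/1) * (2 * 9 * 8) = 158976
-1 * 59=-59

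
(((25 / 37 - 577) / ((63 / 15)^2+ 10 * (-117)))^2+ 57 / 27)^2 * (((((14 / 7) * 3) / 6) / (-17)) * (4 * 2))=-710891835512069906727368 / 270946492384726360521297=-2.62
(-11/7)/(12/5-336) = 55/11676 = 0.00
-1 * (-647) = 647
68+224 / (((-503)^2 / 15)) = 17207972 / 253009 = 68.01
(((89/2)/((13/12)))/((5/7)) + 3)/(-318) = -1311/6890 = -0.19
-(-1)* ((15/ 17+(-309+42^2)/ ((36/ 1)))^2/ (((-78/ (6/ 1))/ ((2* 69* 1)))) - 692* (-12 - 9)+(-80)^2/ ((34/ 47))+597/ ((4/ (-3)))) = 435115879/ 90168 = 4825.61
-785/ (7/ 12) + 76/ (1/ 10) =-4100/ 7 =-585.71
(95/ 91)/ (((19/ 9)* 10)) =9/ 182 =0.05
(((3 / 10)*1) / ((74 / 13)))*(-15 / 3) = -39 / 148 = -0.26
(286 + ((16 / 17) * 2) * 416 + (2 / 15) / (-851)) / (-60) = -57997769 / 3255075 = -17.82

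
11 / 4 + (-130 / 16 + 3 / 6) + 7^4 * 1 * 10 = 24005.12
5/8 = 0.62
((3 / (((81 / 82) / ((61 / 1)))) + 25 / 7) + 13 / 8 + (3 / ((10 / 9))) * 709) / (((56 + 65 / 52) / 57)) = 302327107 / 144270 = 2095.56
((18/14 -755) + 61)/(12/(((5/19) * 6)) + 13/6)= -145470/2051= -70.93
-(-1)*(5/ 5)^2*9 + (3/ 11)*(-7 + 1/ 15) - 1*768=-41849/ 55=-760.89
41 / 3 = 13.67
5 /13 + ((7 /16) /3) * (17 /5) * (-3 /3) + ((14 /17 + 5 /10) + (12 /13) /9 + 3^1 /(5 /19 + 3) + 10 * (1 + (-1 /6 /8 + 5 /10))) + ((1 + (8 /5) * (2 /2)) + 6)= 8427025 /328848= 25.63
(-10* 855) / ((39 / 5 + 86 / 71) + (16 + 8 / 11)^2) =-367265250 / 12405959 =-29.60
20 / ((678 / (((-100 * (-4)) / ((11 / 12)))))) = 16000 / 1243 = 12.87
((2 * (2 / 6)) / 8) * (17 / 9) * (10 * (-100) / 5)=-850 / 27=-31.48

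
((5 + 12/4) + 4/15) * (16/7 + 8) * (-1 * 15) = -8928/7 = -1275.43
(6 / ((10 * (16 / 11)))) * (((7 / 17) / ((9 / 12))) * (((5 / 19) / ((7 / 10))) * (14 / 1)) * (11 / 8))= 1.64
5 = 5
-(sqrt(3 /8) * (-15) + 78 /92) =-39 /46 + 15 * sqrt(6) /4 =8.34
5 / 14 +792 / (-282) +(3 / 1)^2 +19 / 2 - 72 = -18408 / 329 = -55.95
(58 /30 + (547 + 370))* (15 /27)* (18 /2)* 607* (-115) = -962192120 /3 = -320730706.67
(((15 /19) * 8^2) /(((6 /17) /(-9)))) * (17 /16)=-26010 /19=-1368.95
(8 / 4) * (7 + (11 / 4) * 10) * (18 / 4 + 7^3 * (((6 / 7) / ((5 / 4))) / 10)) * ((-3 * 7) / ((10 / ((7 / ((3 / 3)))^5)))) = -34119033543 / 500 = -68238067.09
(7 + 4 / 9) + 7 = 130 / 9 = 14.44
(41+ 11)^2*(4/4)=2704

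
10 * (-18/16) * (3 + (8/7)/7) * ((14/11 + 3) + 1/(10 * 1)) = -670995/4312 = -155.61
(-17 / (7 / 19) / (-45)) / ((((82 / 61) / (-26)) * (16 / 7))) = -8.68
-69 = -69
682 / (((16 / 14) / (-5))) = -2983.75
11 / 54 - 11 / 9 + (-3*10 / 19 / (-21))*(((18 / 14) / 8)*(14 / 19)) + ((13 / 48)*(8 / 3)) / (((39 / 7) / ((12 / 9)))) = -171277 / 204687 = -0.84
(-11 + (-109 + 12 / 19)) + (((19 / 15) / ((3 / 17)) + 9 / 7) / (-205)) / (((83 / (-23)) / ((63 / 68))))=-6559720879 / 54958450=-119.36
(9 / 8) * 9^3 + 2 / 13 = 820.28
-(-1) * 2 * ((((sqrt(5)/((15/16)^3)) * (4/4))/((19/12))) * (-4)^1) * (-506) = 66322432 * sqrt(5)/21375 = 6938.08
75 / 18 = 4.17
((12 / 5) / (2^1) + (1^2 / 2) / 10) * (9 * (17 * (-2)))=-765 / 2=-382.50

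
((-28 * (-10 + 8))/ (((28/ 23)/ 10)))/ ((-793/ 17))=-7820/ 793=-9.86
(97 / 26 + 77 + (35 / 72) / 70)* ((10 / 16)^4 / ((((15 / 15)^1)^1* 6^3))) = 94463125 / 1656225792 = 0.06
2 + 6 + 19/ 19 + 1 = 10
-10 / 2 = -5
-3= -3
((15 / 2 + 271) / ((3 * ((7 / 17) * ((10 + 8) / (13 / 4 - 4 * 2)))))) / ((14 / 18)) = -179911 / 2352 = -76.49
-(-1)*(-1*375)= -375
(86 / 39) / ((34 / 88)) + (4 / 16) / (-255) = 4451 / 780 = 5.71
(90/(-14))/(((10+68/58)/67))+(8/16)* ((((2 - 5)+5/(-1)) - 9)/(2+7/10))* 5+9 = -34241/756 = -45.29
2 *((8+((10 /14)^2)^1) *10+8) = 9124 /49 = 186.20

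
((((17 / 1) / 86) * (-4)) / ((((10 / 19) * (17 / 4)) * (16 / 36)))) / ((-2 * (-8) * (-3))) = 57 / 3440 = 0.02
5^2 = 25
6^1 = 6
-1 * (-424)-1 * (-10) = 434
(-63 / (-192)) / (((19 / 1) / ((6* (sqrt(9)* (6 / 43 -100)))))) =-21357 / 688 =-31.04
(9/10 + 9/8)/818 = 81/32720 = 0.00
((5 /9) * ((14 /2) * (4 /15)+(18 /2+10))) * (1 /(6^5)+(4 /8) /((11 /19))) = 23125379 /2309472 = 10.01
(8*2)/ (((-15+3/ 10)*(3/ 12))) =-640/ 147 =-4.35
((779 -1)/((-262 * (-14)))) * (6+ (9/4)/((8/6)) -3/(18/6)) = 41623/29344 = 1.42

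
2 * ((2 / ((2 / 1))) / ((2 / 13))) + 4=17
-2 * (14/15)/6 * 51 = -15.87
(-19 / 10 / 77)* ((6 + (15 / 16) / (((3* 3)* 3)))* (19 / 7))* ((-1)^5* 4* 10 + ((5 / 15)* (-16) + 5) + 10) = 370747 / 30240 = 12.26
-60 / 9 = -20 / 3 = -6.67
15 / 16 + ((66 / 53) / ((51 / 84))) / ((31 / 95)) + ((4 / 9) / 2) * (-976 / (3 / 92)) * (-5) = 401364010295 / 12066192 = 33263.52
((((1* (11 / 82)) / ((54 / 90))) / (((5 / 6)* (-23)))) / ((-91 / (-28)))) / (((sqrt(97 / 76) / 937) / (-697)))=1401752* sqrt(1843) / 29003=2074.87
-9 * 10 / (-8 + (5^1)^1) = 30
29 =29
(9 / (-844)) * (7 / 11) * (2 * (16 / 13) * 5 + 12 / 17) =-45297 / 512941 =-0.09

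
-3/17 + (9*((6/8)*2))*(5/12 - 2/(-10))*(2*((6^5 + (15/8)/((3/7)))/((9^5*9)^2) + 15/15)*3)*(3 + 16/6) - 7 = 23547594650727383/85356482136480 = 275.87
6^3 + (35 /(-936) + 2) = 204013 /936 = 217.96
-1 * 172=-172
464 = 464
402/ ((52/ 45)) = 9045/ 26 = 347.88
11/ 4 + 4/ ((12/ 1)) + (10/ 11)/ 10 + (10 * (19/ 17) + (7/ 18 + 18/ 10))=556723/ 33660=16.54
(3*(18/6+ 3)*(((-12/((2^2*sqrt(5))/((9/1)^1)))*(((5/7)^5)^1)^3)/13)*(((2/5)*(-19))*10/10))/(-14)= -11271972656250*sqrt(5)/432028097404813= -0.06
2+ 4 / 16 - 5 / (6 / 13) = -103 / 12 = -8.58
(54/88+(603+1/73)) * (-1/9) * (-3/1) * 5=9694255/9636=1006.05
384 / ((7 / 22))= 8448 / 7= 1206.86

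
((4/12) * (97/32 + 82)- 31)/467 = -85/14944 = -0.01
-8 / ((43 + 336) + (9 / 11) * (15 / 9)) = -11 / 523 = -0.02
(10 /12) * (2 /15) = 1 /9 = 0.11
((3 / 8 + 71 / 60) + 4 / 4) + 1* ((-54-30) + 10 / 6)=-3191 / 40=-79.78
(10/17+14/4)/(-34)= -139/1156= -0.12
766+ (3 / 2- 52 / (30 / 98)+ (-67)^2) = 152599 / 30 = 5086.63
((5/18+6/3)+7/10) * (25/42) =335/189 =1.77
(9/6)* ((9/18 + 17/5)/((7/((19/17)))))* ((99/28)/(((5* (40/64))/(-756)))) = -11884158/14875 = -798.93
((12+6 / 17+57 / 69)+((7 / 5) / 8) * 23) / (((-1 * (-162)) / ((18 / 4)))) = 269071 / 563040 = 0.48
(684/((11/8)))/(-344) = -684/473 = -1.45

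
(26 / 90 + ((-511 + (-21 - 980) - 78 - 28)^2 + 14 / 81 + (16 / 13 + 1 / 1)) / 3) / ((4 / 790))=544443789581 / 3159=172346878.63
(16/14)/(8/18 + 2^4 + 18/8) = 288/4711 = 0.06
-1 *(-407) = 407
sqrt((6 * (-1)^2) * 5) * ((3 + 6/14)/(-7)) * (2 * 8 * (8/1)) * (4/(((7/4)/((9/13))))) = -442368 * sqrt(30)/4459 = -543.38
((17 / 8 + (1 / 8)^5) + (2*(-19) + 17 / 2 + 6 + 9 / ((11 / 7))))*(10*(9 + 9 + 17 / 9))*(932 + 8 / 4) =-2357398251665 / 811008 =-2906750.92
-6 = -6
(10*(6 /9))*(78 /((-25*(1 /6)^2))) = -3744 /5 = -748.80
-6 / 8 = -3 / 4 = -0.75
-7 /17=-0.41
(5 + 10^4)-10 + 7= 10002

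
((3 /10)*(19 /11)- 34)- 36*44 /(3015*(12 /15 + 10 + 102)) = -34798141 /1039170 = -33.49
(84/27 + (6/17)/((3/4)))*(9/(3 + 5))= 137/34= 4.03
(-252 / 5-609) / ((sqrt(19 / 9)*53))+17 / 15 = 17 / 15-9891*sqrt(19) / 5035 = -7.43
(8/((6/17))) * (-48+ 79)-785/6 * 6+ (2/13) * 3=-3193/39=-81.87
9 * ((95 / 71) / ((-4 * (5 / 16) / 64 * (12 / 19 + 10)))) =-57.99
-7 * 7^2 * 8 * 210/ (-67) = 576240/ 67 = 8600.60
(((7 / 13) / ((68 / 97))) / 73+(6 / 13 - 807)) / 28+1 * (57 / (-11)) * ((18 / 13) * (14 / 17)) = -689955535 / 19875856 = -34.71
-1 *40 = -40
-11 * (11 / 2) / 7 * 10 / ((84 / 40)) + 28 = -1934 / 147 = -13.16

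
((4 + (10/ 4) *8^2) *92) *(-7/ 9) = -105616/ 9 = -11735.11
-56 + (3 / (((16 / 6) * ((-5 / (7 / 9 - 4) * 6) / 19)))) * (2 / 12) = -80089 / 1440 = -55.62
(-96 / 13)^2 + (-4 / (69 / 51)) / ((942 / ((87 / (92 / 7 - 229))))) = 50285699174 / 922101349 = 54.53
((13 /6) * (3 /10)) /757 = 13 /15140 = 0.00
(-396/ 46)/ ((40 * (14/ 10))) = -99/ 644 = -0.15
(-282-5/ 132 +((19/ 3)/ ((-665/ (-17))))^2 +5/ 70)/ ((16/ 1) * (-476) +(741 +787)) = 136769209/ 2953288800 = 0.05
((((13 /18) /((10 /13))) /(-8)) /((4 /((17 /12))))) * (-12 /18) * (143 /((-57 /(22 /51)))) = -265837 /8864640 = -0.03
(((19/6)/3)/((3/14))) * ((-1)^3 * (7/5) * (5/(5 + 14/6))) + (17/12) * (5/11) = -1607/396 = -4.06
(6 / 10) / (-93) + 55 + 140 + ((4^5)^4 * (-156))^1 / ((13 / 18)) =-237494511599421.01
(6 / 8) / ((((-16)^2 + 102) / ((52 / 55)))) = 39 / 19690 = 0.00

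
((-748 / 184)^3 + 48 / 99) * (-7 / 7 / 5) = 214236323 / 16060440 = 13.34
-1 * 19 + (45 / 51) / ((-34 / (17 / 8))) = -5183 / 272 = -19.06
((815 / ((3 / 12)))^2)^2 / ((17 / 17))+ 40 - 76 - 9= 112945881759955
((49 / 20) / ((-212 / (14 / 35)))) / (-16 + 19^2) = -49 / 3657000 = -0.00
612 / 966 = 102 / 161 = 0.63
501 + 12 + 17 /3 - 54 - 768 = -910 /3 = -303.33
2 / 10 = 1 / 5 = 0.20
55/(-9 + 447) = 55/438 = 0.13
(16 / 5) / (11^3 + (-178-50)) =16 / 5515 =0.00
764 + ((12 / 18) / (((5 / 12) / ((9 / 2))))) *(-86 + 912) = 33556 / 5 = 6711.20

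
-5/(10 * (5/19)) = -19/10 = -1.90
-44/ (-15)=44/ 15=2.93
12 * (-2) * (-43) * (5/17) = 5160/17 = 303.53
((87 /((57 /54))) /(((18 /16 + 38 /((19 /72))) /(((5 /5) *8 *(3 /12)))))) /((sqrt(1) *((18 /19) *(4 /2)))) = 232 /387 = 0.60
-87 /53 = -1.64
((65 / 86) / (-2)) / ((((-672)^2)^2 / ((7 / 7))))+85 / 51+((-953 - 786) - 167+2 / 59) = -3940876175680737019 / 2069462450700288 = -1904.30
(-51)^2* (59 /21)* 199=10179447 /7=1454206.71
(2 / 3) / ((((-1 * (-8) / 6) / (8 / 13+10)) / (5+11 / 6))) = 943 / 26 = 36.27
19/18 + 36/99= 281/198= 1.42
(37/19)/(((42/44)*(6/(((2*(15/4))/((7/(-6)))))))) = -2035/931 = -2.19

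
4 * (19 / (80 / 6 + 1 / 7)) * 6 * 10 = 95760 / 283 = 338.37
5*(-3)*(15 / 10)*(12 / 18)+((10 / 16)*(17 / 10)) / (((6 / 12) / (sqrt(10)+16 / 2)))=2+17*sqrt(10) / 8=8.72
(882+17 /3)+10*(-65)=713 /3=237.67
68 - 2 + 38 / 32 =1075 / 16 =67.19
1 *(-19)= -19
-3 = -3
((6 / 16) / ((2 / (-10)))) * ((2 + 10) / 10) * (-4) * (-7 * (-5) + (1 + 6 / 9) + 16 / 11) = 3774 / 11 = 343.09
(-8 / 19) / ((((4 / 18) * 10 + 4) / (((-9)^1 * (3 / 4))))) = 243 / 532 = 0.46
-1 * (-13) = 13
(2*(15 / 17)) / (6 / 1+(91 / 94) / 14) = 5640 / 19397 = 0.29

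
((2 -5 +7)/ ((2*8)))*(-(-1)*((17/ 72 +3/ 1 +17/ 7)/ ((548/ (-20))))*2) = -14275/ 138096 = -0.10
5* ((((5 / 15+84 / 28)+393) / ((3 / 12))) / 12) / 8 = 5945 / 72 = 82.57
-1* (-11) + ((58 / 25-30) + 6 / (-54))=-3778 / 225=-16.79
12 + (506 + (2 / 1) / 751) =389020 / 751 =518.00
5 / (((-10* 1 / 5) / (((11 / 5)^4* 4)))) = -29282 / 125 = -234.26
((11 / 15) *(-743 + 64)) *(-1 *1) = 497.93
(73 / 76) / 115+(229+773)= 8757553 / 8740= 1002.01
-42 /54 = -7 /9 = -0.78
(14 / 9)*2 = 28 / 9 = 3.11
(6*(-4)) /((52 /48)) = -288 /13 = -22.15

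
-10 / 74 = -5 / 37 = -0.14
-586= -586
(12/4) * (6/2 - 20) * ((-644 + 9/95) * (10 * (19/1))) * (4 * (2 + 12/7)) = 648901968/7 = 92700281.14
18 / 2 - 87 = -78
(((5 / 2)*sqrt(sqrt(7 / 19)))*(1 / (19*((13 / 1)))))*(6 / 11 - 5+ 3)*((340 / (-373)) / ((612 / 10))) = 2000*19^(3 / 4)*7^(1 / 4) / 173298411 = 0.00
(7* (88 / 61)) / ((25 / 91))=56056 / 1525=36.76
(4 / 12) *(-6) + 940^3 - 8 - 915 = 830583075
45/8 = 5.62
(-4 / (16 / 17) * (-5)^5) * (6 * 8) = 637500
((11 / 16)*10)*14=385 / 4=96.25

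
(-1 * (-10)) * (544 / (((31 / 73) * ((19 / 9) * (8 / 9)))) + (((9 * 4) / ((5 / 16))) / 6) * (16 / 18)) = 12364088 / 1767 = 6997.22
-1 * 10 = -10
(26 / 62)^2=169 / 961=0.18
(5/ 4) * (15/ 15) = 5/ 4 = 1.25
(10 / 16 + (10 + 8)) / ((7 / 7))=149 / 8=18.62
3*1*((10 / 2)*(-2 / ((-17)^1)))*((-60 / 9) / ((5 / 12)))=-28.24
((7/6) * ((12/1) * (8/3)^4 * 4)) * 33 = 2523136/27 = 93449.48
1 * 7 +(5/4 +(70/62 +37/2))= 27.88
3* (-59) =-177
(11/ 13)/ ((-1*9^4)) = -11/ 85293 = -0.00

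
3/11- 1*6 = -63/11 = -5.73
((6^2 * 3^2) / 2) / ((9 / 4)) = 72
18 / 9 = 2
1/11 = 0.09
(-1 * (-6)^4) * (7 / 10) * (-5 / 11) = 4536 / 11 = 412.36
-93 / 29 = -3.21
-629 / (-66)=629 / 66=9.53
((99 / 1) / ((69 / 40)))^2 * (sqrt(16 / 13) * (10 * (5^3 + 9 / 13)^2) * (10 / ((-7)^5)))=-1860852533760000 * sqrt(13) / 19533313891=-343484.94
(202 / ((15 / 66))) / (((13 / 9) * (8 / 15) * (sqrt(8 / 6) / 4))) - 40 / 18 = -20 / 9 +29997 * sqrt(3) / 13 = 3994.42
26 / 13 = 2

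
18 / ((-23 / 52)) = -40.70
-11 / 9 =-1.22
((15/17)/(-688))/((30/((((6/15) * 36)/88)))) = -9/1286560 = -0.00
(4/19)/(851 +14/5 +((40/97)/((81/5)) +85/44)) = 6914160/28105002863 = 0.00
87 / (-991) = -87 / 991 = -0.09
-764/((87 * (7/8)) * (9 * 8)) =-764/5481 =-0.14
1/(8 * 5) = 1/40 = 0.02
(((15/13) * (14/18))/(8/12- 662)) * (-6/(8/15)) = 1575/103168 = 0.02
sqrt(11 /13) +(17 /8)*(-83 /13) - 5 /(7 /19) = -19757 /728 +sqrt(143) /13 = -26.22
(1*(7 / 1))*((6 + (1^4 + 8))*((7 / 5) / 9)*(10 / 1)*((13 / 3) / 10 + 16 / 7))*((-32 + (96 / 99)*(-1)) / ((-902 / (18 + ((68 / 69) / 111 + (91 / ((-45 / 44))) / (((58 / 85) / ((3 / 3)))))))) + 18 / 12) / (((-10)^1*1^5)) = 22972985053207 / 198340680780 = 115.83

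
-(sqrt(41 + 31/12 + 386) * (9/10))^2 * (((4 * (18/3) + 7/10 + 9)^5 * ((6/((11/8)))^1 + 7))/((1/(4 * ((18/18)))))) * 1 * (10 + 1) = -120996256472266509/16000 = -7562266029516.66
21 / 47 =0.45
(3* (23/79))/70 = 69/5530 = 0.01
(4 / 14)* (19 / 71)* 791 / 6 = 2147 / 213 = 10.08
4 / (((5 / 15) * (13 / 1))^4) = 324 / 28561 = 0.01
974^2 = 948676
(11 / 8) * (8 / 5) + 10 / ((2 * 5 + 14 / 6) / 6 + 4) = 2099 / 545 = 3.85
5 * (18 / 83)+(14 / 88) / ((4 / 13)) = 23393 / 14608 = 1.60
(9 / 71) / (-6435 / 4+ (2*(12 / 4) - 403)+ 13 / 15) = -540 / 8540803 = -0.00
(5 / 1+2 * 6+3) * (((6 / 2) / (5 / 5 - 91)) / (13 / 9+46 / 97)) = -0.35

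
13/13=1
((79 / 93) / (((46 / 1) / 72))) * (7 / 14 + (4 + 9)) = 12798 / 713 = 17.95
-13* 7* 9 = -819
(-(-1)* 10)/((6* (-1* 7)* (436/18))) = -15/1526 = -0.01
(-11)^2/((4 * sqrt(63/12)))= 121 * sqrt(21)/42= 13.20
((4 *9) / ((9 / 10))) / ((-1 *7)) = -40 / 7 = -5.71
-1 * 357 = -357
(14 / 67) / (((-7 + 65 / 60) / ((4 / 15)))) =-0.01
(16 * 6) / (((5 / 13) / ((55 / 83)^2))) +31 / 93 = 109.93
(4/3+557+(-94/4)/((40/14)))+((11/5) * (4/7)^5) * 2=550.38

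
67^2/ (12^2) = 4489/ 144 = 31.17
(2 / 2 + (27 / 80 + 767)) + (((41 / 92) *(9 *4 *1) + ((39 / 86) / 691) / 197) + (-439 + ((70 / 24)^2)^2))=5831107679883311 / 13958397239040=417.75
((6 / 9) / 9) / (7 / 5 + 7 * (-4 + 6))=10 / 2079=0.00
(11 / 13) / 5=11 / 65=0.17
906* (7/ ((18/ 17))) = 17969/ 3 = 5989.67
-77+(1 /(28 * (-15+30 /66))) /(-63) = -77.00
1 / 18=0.06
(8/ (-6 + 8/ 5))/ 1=-20/ 11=-1.82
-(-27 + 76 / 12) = 62 / 3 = 20.67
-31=-31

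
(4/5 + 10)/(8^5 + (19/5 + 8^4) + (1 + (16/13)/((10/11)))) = 351/1198280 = 0.00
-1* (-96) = 96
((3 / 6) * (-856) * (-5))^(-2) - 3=-13738799 / 4579600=-3.00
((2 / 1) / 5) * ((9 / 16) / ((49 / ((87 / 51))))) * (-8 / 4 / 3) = -87 / 16660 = -0.01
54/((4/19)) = 513/2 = 256.50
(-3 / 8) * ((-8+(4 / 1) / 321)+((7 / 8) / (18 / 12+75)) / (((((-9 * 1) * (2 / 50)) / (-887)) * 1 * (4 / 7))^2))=-18046327787549 / 226312704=-79740.68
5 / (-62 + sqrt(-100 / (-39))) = -0.08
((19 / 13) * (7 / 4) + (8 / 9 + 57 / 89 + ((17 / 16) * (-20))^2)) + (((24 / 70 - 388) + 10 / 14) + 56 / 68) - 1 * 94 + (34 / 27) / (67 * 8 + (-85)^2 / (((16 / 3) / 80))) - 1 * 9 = -1084073545901809 / 32389617340080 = -33.47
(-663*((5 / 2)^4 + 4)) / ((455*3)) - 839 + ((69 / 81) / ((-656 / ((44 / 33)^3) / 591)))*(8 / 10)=-4805832091 / 5579280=-861.37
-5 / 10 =-1 / 2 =-0.50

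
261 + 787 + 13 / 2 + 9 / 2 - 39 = 1020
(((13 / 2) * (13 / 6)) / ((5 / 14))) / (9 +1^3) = 1183 / 300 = 3.94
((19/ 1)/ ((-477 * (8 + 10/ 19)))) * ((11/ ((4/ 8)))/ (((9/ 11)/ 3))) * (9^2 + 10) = -3974971/ 115911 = -34.29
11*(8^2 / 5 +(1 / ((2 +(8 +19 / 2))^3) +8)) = 67861376 / 296595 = 228.80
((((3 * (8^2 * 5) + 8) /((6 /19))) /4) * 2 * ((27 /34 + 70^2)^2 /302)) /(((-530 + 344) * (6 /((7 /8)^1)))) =-446815017876997 /4675307904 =-95569.11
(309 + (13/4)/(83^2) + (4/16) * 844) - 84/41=585179749/1129796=517.95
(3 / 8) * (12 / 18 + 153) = 461 / 8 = 57.62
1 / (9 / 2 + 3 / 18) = 3 / 14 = 0.21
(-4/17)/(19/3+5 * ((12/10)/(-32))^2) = -0.04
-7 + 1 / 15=-104 / 15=-6.93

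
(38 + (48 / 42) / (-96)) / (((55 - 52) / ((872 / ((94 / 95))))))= 33042805 / 2961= 11159.34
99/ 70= 1.41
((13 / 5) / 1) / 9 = 13 / 45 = 0.29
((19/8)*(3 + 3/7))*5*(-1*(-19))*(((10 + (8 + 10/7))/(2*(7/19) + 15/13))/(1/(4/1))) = 727602720/22883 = 31796.65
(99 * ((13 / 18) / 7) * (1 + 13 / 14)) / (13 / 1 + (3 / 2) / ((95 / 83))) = 366795 / 266462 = 1.38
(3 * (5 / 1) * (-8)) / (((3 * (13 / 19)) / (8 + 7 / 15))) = -19304 / 39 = -494.97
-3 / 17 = -0.18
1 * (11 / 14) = 11 / 14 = 0.79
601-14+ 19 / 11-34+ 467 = 11239 / 11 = 1021.73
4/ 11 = 0.36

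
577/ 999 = 0.58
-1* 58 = -58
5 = 5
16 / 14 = 8 / 7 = 1.14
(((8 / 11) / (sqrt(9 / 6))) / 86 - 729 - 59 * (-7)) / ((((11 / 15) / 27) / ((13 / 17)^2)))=-21628620 / 3179 + 91260 * sqrt(6) / 1503667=-6803.44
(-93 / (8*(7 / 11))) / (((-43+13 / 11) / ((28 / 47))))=11253 / 43240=0.26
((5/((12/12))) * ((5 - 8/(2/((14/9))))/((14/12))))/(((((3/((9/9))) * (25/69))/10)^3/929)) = -1989353168/525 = -3789244.13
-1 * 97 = -97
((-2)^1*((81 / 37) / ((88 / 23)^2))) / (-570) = 14283 / 27220160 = 0.00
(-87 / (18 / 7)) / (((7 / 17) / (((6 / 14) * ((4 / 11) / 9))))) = -986 / 693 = -1.42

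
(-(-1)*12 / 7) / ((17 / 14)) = 1.41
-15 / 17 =-0.88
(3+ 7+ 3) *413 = 5369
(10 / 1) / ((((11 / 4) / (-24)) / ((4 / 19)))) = -3840 / 209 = -18.37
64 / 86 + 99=4289 / 43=99.74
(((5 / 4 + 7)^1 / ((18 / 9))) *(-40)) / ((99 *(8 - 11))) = 5 / 9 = 0.56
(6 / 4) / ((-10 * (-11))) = 3 / 220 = 0.01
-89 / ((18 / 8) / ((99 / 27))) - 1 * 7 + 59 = -2512 / 27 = -93.04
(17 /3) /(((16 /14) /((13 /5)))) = 1547 /120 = 12.89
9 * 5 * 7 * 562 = 177030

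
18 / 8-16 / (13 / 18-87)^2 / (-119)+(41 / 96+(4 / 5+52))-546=-67575675573901 / 137762530080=-490.52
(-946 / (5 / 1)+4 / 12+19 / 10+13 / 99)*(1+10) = -184967 / 90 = -2055.19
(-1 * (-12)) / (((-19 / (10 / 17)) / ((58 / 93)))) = -2320 / 10013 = -0.23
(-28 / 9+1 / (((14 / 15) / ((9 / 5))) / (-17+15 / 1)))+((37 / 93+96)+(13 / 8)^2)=92.07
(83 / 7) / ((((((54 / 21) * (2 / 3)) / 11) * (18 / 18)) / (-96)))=-7304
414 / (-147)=-138 / 49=-2.82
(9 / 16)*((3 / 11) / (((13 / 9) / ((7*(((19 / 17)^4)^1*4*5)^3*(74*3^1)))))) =417898203183800924571000 / 83314979923855823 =5015883.14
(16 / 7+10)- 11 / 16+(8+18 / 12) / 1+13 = 3819 / 112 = 34.10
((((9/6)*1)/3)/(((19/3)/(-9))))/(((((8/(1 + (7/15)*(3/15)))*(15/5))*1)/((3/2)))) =-369/7600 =-0.05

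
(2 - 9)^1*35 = -245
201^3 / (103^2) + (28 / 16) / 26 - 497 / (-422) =178488316833 / 232803896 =766.69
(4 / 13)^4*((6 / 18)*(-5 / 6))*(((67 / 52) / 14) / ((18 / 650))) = -134000 / 16194087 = -0.01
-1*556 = -556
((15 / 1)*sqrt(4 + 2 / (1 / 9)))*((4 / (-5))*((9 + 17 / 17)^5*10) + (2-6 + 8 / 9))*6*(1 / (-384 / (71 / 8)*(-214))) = -639002485*sqrt(22) / 82176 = -36472.78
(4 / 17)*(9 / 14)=18 / 119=0.15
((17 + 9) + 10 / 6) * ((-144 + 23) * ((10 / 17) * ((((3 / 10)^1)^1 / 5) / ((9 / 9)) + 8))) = -4047329 / 255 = -15871.88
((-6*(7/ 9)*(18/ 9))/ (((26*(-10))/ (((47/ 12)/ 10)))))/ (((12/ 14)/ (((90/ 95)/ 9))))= 2303/ 1333800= 0.00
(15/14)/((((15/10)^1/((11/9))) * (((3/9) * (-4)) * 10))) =-11/168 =-0.07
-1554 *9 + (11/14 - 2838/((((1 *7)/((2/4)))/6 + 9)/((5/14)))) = -239269/17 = -14074.65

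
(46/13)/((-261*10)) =-23/16965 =-0.00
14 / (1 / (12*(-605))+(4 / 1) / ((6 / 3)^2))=14520 / 1037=14.00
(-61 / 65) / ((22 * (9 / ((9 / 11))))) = -61 / 15730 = -0.00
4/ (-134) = -0.03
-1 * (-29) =29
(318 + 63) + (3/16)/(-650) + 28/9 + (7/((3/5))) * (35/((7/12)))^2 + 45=3971364773/93600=42429.11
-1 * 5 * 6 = -30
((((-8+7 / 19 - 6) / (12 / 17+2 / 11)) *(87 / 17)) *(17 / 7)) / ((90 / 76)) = -200651 / 1245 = -161.17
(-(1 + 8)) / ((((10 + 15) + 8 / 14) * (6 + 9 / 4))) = -0.04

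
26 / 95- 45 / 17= -3833 / 1615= -2.37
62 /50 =31 /25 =1.24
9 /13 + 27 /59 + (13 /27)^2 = 772601 /559143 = 1.38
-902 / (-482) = 451 / 241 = 1.87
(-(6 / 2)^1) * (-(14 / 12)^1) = 3.50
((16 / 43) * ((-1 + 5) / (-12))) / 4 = -4 / 129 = -0.03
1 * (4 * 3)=12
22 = 22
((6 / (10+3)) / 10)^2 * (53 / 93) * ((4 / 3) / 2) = 0.00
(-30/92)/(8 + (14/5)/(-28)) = -75/1817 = -0.04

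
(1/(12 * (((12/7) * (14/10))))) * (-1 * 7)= -35/144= -0.24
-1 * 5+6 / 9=-13 / 3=-4.33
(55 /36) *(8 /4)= 55 /18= 3.06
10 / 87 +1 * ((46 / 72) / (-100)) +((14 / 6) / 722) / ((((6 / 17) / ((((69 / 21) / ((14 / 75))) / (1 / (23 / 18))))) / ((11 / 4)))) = 2136641267 / 3165825600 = 0.67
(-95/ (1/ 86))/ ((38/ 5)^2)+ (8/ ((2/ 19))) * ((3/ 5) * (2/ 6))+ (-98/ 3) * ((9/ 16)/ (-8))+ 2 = -121.95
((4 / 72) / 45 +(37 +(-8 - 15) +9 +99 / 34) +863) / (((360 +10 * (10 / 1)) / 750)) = 15300415 / 10557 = 1449.31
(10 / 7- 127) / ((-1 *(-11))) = -879 / 77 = -11.42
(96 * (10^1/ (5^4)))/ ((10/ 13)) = 1248/ 625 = 2.00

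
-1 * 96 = -96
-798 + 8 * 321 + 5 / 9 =15935 / 9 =1770.56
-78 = -78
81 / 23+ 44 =1093 / 23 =47.52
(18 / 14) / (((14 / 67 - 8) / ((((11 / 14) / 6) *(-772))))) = 142241 / 8526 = 16.68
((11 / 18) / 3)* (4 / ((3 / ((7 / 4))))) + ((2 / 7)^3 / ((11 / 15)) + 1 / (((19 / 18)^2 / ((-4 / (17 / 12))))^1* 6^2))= 1638181025 / 3751093962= 0.44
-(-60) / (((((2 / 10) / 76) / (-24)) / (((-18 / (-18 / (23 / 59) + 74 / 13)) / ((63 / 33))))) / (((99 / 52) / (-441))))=285535800 / 518959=550.21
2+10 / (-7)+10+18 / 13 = 1088 / 91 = 11.96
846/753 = 282/251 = 1.12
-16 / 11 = -1.45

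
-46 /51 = -0.90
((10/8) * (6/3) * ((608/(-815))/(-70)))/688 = 19/490630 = 0.00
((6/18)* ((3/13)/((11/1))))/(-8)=-1/1144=-0.00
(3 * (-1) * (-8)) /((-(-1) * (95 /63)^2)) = 95256 /9025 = 10.55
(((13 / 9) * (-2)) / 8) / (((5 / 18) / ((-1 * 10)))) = 13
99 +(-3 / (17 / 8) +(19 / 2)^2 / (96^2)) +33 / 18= 62312441 / 626688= 99.43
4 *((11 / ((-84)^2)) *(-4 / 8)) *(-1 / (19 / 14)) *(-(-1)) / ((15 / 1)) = 11 / 71820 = 0.00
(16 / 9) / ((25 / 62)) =992 / 225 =4.41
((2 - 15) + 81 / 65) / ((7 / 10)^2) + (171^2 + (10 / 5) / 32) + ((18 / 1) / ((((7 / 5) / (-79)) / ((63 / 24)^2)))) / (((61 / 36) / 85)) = -321875.60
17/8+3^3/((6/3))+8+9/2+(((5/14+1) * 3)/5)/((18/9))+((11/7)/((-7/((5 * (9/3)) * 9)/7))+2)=-50851/280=-181.61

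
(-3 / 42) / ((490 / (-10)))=1 / 686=0.00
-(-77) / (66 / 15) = 35 / 2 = 17.50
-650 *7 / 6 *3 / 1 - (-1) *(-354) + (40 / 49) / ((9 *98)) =-56810041 / 21609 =-2629.00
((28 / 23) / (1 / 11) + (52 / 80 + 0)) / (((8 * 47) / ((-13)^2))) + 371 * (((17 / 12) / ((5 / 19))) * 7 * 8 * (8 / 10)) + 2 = 232156297981 / 2594400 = 89483.62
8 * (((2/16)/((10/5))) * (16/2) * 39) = 156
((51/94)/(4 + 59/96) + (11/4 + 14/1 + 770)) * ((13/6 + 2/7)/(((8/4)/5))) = 4824.25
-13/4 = -3.25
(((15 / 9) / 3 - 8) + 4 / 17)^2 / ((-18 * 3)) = -1216609 / 1264086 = -0.96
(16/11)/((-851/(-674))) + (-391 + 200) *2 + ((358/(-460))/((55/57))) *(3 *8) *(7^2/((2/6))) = -3226.40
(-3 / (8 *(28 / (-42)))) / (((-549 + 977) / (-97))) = -873 / 6848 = -0.13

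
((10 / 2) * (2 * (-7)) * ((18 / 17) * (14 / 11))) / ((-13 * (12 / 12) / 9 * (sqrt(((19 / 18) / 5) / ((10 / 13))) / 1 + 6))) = 857304000 / 78163943 - 4762800 * sqrt(247) / 78163943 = 10.01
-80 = -80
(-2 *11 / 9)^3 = -10648 / 729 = -14.61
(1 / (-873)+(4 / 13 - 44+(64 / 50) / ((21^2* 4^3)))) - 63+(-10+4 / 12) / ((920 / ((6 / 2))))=-273009264233 / 2558064600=-106.72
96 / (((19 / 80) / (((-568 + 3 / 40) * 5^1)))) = -21808320 / 19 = -1147806.32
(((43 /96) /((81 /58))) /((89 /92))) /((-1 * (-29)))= 989 /86508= 0.01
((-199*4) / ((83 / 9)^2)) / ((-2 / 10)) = 322380 / 6889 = 46.80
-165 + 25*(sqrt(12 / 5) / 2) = -165 + 5*sqrt(15) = -145.64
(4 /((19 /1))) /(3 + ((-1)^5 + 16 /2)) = 2 /95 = 0.02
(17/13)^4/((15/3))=83521/142805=0.58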